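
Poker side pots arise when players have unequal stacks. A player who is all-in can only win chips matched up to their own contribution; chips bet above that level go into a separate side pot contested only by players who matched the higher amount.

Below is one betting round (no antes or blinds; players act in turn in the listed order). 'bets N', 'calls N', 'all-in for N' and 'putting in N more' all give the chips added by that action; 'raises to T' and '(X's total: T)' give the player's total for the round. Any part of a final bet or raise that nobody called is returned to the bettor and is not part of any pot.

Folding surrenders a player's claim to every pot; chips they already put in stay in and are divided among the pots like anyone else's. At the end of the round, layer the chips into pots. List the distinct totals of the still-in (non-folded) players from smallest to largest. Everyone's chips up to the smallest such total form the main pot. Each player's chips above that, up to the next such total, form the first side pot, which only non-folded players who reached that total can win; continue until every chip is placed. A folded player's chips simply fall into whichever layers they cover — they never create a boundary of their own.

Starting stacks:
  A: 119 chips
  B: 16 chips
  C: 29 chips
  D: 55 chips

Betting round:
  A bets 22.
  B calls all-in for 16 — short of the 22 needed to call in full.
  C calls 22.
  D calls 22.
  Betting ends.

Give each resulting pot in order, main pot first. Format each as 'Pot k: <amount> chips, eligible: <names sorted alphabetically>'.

Pot 1: 64 chips, eligible: A, B, C, D
Pot 2: 18 chips, eligible: A, C, D

Derivation:
Contributions: A=22, B=16, C=22, D=22
Pot levels (distinct totals of non-folded players): 16, 22
Layer 1-16: 16 each from A, B, C, D = 16*4 = 64 chips; eligible A, B, C, D
Layer 17-22: 6 each from A, C, D = 6*3 = 18 chips; eligible A, C, D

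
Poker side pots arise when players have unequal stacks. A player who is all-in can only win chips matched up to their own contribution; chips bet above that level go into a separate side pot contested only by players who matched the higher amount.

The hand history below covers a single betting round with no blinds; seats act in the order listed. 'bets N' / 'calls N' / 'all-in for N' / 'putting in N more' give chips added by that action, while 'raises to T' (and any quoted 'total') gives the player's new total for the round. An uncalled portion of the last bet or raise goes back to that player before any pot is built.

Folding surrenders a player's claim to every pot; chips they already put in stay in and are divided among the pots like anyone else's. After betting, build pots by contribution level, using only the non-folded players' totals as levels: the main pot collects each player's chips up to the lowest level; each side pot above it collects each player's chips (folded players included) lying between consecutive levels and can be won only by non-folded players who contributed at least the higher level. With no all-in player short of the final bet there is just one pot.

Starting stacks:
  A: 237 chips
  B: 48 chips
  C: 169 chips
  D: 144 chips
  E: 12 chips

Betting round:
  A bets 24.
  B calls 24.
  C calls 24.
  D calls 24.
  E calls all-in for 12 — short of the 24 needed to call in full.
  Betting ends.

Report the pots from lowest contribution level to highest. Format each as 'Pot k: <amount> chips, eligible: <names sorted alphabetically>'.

Contributions: A=24, B=24, C=24, D=24, E=12
Pot levels (distinct totals of non-folded players): 12, 24
Layer 1-12: 12 each from A, B, C, D, E = 12*5 = 60 chips; eligible A, B, C, D, E
Layer 13-24: 12 each from A, B, C, D = 12*4 = 48 chips; eligible A, B, C, D

Pot 1: 60 chips, eligible: A, B, C, D, E
Pot 2: 48 chips, eligible: A, B, C, D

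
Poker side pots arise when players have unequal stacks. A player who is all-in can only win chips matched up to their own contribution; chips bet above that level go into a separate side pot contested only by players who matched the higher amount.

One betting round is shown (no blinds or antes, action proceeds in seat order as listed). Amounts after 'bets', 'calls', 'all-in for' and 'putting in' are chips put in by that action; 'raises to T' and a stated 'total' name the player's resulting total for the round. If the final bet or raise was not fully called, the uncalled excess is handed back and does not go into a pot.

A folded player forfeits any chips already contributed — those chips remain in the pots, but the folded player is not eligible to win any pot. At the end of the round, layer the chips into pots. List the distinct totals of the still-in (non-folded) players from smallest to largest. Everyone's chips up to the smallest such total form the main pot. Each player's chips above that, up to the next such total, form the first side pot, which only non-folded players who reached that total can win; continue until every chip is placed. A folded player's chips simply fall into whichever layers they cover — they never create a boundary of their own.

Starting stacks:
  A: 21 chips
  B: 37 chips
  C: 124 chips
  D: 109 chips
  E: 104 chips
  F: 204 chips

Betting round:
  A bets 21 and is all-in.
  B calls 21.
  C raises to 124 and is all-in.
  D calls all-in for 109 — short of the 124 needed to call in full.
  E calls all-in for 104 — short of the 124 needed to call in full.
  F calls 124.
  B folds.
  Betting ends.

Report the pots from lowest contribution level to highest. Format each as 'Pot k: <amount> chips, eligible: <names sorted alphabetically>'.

Contributions: A=21, B=21, C=124, D=109, E=104, F=124
Folded: B
Pot levels (distinct totals of non-folded players): 21, 104, 109, 124
Layer 1-21: 21 each from A, B, C, D, E, F = 21*6 = 126 chips; eligible A, C, D, E, F
Layer 22-104: 83 each from C, D, E, F = 83*4 = 332 chips; eligible C, D, E, F
Layer 105-109: 5 each from C, D, F = 5*3 = 15 chips; eligible C, D, F
Layer 110-124: 15 each from C, F = 15*2 = 30 chips; eligible C, F

Pot 1: 126 chips, eligible: A, C, D, E, F
Pot 2: 332 chips, eligible: C, D, E, F
Pot 3: 15 chips, eligible: C, D, F
Pot 4: 30 chips, eligible: C, F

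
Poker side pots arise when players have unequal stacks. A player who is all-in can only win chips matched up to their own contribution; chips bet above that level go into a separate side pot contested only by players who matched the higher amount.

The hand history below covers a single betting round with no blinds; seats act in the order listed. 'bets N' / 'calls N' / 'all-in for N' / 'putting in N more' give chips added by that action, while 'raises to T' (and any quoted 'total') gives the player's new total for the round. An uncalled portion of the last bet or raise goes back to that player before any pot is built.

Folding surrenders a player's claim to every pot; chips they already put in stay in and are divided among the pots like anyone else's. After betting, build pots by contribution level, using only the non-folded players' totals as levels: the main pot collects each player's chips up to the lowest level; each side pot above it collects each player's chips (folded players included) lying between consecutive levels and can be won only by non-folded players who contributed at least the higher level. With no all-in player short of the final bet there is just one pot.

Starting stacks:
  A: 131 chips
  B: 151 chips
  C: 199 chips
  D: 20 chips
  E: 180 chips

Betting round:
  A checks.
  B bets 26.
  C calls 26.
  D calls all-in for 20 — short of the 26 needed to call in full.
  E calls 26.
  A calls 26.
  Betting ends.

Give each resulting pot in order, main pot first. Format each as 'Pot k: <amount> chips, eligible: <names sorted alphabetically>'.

Pot 1: 100 chips, eligible: A, B, C, D, E
Pot 2: 24 chips, eligible: A, B, C, E

Derivation:
Contributions: A=26, B=26, C=26, D=20, E=26
Pot levels (distinct totals of non-folded players): 20, 26
Layer 1-20: 20 each from A, B, C, D, E = 20*5 = 100 chips; eligible A, B, C, D, E
Layer 21-26: 6 each from A, B, C, E = 6*4 = 24 chips; eligible A, B, C, E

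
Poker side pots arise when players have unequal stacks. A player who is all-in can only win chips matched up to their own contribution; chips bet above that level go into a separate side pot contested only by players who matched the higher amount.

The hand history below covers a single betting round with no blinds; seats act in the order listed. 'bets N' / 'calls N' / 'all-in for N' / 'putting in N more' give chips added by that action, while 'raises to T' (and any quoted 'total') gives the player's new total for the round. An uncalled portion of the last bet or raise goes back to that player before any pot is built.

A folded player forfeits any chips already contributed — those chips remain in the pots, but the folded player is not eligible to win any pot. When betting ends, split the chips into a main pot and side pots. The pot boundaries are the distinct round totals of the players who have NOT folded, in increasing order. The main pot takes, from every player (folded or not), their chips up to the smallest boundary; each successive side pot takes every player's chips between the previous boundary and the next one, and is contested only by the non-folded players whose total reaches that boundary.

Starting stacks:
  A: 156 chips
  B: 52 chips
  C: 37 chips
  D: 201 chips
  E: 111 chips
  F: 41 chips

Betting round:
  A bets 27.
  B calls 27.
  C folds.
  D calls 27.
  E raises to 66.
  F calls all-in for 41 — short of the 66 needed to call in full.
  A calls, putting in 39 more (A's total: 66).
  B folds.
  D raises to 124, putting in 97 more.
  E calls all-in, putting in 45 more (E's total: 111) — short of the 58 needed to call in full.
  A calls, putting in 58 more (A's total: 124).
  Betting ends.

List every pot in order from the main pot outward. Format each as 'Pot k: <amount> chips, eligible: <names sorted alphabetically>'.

Contributions: A=124, B=27, D=124, E=111, F=41
Folded: B, C
Pot levels (distinct totals of non-folded players): 41, 111, 124
Layer 1-41: A 41 + B 27 + D 41 + E 41 + F 41 = 191 chips; eligible A, D, E, F
Layer 42-111: 70 each from A, D, E = 70*3 = 210 chips; eligible A, D, E
Layer 112-124: 13 each from A, D = 13*2 = 26 chips; eligible A, D

Pot 1: 191 chips, eligible: A, D, E, F
Pot 2: 210 chips, eligible: A, D, E
Pot 3: 26 chips, eligible: A, D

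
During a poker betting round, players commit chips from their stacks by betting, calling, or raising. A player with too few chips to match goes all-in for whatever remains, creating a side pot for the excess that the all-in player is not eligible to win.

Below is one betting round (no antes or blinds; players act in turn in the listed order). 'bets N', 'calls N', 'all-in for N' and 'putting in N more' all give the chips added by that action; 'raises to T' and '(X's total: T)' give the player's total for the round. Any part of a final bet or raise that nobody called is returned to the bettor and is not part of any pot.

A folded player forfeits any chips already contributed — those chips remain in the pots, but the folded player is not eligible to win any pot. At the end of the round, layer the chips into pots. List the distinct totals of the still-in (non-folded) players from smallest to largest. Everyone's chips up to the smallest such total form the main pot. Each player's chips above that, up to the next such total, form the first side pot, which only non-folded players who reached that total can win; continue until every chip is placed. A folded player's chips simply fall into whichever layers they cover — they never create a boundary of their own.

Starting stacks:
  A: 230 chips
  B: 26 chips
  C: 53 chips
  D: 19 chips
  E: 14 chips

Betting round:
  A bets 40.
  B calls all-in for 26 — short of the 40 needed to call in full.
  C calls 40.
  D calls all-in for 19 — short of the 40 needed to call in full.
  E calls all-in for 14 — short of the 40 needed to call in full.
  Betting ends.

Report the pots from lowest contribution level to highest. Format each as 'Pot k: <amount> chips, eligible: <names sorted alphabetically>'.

Pot 1: 70 chips, eligible: A, B, C, D, E
Pot 2: 20 chips, eligible: A, B, C, D
Pot 3: 21 chips, eligible: A, B, C
Pot 4: 28 chips, eligible: A, C

Derivation:
Contributions: A=40, B=26, C=40, D=19, E=14
Pot levels (distinct totals of non-folded players): 14, 19, 26, 40
Layer 1-14: 14 each from A, B, C, D, E = 14*5 = 70 chips; eligible A, B, C, D, E
Layer 15-19: 5 each from A, B, C, D = 5*4 = 20 chips; eligible A, B, C, D
Layer 20-26: 7 each from A, B, C = 7*3 = 21 chips; eligible A, B, C
Layer 27-40: 14 each from A, C = 14*2 = 28 chips; eligible A, C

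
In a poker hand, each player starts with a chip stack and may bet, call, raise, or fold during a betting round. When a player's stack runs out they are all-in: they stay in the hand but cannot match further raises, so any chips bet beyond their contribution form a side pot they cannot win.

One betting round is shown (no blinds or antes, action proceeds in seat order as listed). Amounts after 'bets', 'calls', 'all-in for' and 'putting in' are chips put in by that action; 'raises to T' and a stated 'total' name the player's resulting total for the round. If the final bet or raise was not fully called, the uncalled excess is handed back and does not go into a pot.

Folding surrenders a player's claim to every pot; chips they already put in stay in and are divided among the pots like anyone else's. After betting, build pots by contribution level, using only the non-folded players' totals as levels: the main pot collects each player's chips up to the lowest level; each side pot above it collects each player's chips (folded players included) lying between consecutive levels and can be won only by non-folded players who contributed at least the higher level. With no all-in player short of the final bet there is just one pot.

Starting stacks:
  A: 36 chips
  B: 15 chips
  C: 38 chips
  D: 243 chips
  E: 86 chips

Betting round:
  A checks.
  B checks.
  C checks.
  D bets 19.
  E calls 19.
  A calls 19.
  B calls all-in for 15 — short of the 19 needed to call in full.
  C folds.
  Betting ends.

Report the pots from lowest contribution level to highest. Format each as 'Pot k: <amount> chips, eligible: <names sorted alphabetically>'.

Contributions: A=19, B=15, D=19, E=19
Folded: C
Pot levels (distinct totals of non-folded players): 15, 19
Layer 1-15: 15 each from A, B, D, E = 15*4 = 60 chips; eligible A, B, D, E
Layer 16-19: 4 each from A, D, E = 4*3 = 12 chips; eligible A, D, E

Pot 1: 60 chips, eligible: A, B, D, E
Pot 2: 12 chips, eligible: A, D, E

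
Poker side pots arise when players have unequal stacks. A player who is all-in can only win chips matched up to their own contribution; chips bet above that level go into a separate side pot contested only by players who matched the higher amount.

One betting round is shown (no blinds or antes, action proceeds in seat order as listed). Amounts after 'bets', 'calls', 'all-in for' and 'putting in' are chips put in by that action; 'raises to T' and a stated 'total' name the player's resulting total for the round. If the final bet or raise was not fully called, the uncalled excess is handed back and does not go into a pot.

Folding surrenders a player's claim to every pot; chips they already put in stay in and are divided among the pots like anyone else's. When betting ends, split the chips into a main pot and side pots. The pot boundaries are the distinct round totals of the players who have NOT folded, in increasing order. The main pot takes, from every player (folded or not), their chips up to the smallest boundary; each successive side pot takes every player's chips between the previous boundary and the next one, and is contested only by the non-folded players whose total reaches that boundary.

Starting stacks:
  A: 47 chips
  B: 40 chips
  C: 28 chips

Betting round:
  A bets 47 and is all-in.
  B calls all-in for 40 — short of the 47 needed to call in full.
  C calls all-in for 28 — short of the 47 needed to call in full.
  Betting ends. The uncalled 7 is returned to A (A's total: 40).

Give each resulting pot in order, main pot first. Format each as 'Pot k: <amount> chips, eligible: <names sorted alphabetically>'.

Contributions (after 7 returned to A): A=40, B=40, C=28
Pot levels (distinct totals of non-folded players): 28, 40
Layer 1-28: 28 each from A, B, C = 28*3 = 84 chips; eligible A, B, C
Layer 29-40: 12 each from A, B = 12*2 = 24 chips; eligible A, B

Pot 1: 84 chips, eligible: A, B, C
Pot 2: 24 chips, eligible: A, B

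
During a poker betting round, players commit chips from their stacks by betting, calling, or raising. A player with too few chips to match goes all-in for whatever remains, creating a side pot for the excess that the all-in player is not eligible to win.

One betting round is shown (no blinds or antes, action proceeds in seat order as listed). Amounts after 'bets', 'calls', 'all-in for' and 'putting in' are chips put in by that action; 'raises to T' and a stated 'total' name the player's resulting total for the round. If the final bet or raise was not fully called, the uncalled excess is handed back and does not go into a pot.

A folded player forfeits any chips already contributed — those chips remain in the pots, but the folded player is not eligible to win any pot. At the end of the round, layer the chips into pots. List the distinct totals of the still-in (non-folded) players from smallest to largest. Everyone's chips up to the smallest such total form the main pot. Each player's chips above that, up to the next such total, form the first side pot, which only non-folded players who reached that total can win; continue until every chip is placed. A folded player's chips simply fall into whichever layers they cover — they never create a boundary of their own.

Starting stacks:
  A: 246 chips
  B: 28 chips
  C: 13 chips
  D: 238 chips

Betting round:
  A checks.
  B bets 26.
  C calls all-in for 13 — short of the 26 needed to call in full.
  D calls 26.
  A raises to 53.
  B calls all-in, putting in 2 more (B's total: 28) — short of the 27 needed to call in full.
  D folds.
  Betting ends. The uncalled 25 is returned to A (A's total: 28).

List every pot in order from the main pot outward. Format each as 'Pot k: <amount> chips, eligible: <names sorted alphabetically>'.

Contributions (after 25 returned to A): A=28, B=28, C=13, D=26
Folded: D
Pot levels (distinct totals of non-folded players): 13, 28
Layer 1-13: 13 each from A, B, C, D = 13*4 = 52 chips; eligible A, B, C
Layer 14-28: A 15 + B 15 + D 13 = 43 chips; eligible A, B

Pot 1: 52 chips, eligible: A, B, C
Pot 2: 43 chips, eligible: A, B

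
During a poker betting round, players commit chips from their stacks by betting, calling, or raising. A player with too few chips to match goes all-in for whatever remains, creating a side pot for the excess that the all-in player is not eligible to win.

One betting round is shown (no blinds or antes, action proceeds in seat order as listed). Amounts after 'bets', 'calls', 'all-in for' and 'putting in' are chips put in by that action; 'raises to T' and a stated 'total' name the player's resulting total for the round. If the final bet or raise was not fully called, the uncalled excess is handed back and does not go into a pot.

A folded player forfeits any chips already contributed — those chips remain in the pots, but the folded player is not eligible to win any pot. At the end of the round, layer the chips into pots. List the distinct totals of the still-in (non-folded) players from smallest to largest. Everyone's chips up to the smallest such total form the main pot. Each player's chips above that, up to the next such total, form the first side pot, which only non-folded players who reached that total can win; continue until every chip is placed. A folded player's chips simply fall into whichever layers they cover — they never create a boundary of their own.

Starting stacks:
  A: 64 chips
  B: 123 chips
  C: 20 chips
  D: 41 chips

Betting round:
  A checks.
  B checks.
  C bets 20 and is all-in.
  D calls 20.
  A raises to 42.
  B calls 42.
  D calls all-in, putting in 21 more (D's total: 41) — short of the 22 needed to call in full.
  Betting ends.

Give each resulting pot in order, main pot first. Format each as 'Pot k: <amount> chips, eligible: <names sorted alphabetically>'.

Pot 1: 80 chips, eligible: A, B, C, D
Pot 2: 63 chips, eligible: A, B, D
Pot 3: 2 chips, eligible: A, B

Derivation:
Contributions: A=42, B=42, C=20, D=41
Pot levels (distinct totals of non-folded players): 20, 41, 42
Layer 1-20: 20 each from A, B, C, D = 20*4 = 80 chips; eligible A, B, C, D
Layer 21-41: 21 each from A, B, D = 21*3 = 63 chips; eligible A, B, D
Layer 42-42: 1 each from A, B = 1*2 = 2 chips; eligible A, B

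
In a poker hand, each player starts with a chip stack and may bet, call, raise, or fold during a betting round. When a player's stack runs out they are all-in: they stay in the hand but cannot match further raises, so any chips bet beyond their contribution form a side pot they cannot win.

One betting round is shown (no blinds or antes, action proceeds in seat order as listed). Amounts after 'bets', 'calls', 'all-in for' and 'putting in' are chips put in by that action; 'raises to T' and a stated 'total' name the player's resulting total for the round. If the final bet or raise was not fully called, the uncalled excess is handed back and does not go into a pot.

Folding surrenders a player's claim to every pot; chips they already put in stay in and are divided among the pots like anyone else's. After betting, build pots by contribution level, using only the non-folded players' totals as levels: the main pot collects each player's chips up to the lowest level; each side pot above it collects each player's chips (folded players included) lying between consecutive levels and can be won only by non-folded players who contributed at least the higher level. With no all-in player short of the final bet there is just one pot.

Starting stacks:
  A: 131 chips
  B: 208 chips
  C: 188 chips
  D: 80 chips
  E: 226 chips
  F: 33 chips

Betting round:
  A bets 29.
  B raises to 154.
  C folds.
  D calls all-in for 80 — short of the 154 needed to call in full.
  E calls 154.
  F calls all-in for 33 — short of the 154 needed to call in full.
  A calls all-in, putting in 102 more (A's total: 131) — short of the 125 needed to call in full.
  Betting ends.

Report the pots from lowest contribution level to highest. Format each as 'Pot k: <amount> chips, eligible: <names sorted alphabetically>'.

Pot 1: 165 chips, eligible: A, B, D, E, F
Pot 2: 188 chips, eligible: A, B, D, E
Pot 3: 153 chips, eligible: A, B, E
Pot 4: 46 chips, eligible: B, E

Derivation:
Contributions: A=131, B=154, D=80, E=154, F=33
Folded: C
Pot levels (distinct totals of non-folded players): 33, 80, 131, 154
Layer 1-33: 33 each from A, B, D, E, F = 33*5 = 165 chips; eligible A, B, D, E, F
Layer 34-80: 47 each from A, B, D, E = 47*4 = 188 chips; eligible A, B, D, E
Layer 81-131: 51 each from A, B, E = 51*3 = 153 chips; eligible A, B, E
Layer 132-154: 23 each from B, E = 23*2 = 46 chips; eligible B, E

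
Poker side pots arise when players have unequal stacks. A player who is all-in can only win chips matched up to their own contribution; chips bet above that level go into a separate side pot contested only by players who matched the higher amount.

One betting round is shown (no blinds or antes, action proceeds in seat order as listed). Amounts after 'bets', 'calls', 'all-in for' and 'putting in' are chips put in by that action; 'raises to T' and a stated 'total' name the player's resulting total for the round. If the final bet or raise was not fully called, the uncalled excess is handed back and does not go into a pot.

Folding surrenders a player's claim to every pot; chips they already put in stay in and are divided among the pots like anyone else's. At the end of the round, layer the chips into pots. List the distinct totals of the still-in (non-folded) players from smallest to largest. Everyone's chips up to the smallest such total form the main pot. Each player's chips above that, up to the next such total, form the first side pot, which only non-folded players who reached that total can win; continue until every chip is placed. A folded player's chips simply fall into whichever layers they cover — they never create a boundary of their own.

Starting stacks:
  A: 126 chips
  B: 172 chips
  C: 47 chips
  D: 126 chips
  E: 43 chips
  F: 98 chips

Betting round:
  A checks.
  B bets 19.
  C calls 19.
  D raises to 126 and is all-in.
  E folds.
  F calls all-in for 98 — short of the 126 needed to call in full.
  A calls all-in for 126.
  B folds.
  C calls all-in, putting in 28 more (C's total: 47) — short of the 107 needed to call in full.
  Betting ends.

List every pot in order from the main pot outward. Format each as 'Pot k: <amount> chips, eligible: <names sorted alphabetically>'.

Contributions: A=126, B=19, C=47, D=126, F=98
Folded: B, E
Pot levels (distinct totals of non-folded players): 47, 98, 126
Layer 1-47: A 47 + B 19 + C 47 + D 47 + F 47 = 207 chips; eligible A, C, D, F
Layer 48-98: 51 each from A, D, F = 51*3 = 153 chips; eligible A, D, F
Layer 99-126: 28 each from A, D = 28*2 = 56 chips; eligible A, D

Pot 1: 207 chips, eligible: A, C, D, F
Pot 2: 153 chips, eligible: A, D, F
Pot 3: 56 chips, eligible: A, D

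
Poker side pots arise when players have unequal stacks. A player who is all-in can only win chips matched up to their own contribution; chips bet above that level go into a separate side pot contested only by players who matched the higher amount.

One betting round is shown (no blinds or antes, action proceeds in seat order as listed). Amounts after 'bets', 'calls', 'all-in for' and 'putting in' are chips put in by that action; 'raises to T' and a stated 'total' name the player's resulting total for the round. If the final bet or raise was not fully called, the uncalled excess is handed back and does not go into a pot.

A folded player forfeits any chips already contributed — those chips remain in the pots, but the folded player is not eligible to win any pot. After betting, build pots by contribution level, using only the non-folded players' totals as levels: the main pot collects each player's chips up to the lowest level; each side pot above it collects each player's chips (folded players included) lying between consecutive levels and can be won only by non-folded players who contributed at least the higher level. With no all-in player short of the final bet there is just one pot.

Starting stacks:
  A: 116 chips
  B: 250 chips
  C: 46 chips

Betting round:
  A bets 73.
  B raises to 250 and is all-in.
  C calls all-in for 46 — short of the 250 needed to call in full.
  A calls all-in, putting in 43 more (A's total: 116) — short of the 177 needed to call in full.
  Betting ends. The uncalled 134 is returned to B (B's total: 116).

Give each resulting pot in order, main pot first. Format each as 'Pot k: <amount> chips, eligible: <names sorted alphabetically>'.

Contributions (after 134 returned to B): A=116, B=116, C=46
Pot levels (distinct totals of non-folded players): 46, 116
Layer 1-46: 46 each from A, B, C = 46*3 = 138 chips; eligible A, B, C
Layer 47-116: 70 each from A, B = 70*2 = 140 chips; eligible A, B

Pot 1: 138 chips, eligible: A, B, C
Pot 2: 140 chips, eligible: A, B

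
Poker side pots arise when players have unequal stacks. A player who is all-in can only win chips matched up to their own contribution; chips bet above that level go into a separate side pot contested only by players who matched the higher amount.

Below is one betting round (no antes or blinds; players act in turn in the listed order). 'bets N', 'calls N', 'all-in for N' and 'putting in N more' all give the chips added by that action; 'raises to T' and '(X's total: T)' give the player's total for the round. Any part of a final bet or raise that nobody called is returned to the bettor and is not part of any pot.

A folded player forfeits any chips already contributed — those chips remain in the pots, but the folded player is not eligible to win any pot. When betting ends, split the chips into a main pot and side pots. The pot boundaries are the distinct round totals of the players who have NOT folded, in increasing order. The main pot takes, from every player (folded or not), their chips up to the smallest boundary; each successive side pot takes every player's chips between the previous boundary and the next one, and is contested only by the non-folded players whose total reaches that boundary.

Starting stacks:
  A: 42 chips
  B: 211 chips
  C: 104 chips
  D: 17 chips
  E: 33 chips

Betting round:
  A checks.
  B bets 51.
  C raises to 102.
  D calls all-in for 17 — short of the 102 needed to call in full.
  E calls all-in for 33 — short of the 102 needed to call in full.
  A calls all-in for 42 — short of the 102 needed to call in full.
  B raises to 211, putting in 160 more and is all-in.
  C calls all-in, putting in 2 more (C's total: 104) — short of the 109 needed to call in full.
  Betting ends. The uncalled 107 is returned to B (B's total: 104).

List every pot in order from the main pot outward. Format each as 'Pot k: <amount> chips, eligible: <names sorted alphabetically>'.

Pot 1: 85 chips, eligible: A, B, C, D, E
Pot 2: 64 chips, eligible: A, B, C, E
Pot 3: 27 chips, eligible: A, B, C
Pot 4: 124 chips, eligible: B, C

Derivation:
Contributions (after 107 returned to B): A=42, B=104, C=104, D=17, E=33
Pot levels (distinct totals of non-folded players): 17, 33, 42, 104
Layer 1-17: 17 each from A, B, C, D, E = 17*5 = 85 chips; eligible A, B, C, D, E
Layer 18-33: 16 each from A, B, C, E = 16*4 = 64 chips; eligible A, B, C, E
Layer 34-42: 9 each from A, B, C = 9*3 = 27 chips; eligible A, B, C
Layer 43-104: 62 each from B, C = 62*2 = 124 chips; eligible B, C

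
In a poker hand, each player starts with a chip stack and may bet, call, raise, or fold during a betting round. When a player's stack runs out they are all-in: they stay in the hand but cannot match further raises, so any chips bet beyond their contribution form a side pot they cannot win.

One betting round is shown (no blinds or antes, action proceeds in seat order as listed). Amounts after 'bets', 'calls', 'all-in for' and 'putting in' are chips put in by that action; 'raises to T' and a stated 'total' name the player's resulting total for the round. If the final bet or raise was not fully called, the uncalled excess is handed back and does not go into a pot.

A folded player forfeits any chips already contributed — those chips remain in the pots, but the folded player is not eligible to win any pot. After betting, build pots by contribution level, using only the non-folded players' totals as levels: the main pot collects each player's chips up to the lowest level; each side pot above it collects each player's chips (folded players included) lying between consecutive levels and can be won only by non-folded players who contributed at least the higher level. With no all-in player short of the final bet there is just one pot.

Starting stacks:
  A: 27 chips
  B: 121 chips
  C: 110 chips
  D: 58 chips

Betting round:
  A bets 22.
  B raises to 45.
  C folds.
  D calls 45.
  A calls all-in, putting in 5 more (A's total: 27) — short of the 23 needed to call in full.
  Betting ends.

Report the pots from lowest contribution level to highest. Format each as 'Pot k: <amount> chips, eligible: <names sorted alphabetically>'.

Pot 1: 81 chips, eligible: A, B, D
Pot 2: 36 chips, eligible: B, D

Derivation:
Contributions: A=27, B=45, D=45
Folded: C
Pot levels (distinct totals of non-folded players): 27, 45
Layer 1-27: 27 each from A, B, D = 27*3 = 81 chips; eligible A, B, D
Layer 28-45: 18 each from B, D = 18*2 = 36 chips; eligible B, D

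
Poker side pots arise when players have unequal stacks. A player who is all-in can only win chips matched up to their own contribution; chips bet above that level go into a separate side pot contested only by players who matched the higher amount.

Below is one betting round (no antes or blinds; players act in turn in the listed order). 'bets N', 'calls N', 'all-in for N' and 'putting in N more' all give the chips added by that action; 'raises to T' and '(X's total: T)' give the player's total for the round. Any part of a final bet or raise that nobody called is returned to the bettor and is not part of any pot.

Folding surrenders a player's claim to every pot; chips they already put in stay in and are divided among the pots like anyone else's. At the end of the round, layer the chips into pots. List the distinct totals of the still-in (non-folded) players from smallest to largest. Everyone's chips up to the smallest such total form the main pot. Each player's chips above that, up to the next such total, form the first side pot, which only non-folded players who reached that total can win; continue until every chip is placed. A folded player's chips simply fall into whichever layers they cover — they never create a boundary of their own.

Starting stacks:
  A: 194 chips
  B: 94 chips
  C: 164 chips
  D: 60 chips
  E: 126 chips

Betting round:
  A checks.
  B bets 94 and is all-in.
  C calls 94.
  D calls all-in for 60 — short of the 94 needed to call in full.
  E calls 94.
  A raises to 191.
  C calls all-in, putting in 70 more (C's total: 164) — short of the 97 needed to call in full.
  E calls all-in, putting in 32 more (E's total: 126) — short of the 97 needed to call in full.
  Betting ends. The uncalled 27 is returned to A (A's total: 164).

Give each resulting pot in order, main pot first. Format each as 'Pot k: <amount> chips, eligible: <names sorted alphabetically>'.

Pot 1: 300 chips, eligible: A, B, C, D, E
Pot 2: 136 chips, eligible: A, B, C, E
Pot 3: 96 chips, eligible: A, C, E
Pot 4: 76 chips, eligible: A, C

Derivation:
Contributions (after 27 returned to A): A=164, B=94, C=164, D=60, E=126
Pot levels (distinct totals of non-folded players): 60, 94, 126, 164
Layer 1-60: 60 each from A, B, C, D, E = 60*5 = 300 chips; eligible A, B, C, D, E
Layer 61-94: 34 each from A, B, C, E = 34*4 = 136 chips; eligible A, B, C, E
Layer 95-126: 32 each from A, C, E = 32*3 = 96 chips; eligible A, C, E
Layer 127-164: 38 each from A, C = 38*2 = 76 chips; eligible A, C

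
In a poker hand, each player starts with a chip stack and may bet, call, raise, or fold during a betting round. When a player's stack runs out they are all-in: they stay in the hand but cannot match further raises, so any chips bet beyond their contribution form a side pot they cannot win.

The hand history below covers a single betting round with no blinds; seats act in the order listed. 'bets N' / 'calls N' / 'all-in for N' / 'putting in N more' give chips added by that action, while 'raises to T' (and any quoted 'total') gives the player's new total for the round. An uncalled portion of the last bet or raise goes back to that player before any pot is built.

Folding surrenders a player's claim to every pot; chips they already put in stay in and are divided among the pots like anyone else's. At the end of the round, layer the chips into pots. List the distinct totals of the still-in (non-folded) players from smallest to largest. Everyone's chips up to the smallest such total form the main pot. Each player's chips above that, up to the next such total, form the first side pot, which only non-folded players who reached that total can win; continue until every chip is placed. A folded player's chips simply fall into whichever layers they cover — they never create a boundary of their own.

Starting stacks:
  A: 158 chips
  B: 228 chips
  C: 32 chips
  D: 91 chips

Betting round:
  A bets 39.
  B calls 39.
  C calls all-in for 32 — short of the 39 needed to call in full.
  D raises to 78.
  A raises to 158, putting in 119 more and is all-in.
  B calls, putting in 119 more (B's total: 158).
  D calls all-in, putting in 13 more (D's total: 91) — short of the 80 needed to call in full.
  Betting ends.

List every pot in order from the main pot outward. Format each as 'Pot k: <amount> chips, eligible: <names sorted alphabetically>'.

Pot 1: 128 chips, eligible: A, B, C, D
Pot 2: 177 chips, eligible: A, B, D
Pot 3: 134 chips, eligible: A, B

Derivation:
Contributions: A=158, B=158, C=32, D=91
Pot levels (distinct totals of non-folded players): 32, 91, 158
Layer 1-32: 32 each from A, B, C, D = 32*4 = 128 chips; eligible A, B, C, D
Layer 33-91: 59 each from A, B, D = 59*3 = 177 chips; eligible A, B, D
Layer 92-158: 67 each from A, B = 67*2 = 134 chips; eligible A, B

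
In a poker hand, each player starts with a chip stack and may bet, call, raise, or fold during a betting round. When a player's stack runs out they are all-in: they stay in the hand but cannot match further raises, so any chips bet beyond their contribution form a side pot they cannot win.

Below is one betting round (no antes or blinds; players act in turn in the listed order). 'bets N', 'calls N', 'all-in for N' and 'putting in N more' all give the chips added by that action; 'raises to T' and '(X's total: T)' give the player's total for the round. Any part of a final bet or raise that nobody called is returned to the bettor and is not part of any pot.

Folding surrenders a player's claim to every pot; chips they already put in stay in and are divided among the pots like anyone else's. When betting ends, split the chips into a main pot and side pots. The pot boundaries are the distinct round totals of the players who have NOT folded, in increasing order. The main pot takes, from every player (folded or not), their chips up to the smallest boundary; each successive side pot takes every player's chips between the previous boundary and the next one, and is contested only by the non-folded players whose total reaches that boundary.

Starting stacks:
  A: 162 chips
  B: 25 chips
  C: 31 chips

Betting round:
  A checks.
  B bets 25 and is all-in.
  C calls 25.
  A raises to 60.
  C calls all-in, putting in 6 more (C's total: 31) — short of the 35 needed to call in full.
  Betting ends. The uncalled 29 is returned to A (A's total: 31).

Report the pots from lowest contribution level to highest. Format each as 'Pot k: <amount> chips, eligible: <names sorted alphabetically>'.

Pot 1: 75 chips, eligible: A, B, C
Pot 2: 12 chips, eligible: A, C

Derivation:
Contributions (after 29 returned to A): A=31, B=25, C=31
Pot levels (distinct totals of non-folded players): 25, 31
Layer 1-25: 25 each from A, B, C = 25*3 = 75 chips; eligible A, B, C
Layer 26-31: 6 each from A, C = 6*2 = 12 chips; eligible A, C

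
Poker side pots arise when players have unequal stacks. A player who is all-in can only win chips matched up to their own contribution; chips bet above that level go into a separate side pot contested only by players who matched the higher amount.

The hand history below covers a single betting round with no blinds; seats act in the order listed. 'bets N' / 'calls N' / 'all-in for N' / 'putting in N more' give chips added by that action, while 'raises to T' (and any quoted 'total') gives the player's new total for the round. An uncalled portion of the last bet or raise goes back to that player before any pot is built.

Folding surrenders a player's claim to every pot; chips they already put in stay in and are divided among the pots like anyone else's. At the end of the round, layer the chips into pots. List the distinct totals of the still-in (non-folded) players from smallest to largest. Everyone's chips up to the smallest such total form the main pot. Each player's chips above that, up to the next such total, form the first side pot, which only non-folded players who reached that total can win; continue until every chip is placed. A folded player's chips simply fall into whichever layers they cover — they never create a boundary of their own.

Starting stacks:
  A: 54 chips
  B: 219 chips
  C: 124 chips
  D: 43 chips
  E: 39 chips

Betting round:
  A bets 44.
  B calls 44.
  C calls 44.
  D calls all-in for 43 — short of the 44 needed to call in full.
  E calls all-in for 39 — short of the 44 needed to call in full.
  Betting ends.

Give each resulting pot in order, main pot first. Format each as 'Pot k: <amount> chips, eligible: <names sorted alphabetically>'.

Contributions: A=44, B=44, C=44, D=43, E=39
Pot levels (distinct totals of non-folded players): 39, 43, 44
Layer 1-39: 39 each from A, B, C, D, E = 39*5 = 195 chips; eligible A, B, C, D, E
Layer 40-43: 4 each from A, B, C, D = 4*4 = 16 chips; eligible A, B, C, D
Layer 44-44: 1 each from A, B, C = 1*3 = 3 chips; eligible A, B, C

Pot 1: 195 chips, eligible: A, B, C, D, E
Pot 2: 16 chips, eligible: A, B, C, D
Pot 3: 3 chips, eligible: A, B, C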